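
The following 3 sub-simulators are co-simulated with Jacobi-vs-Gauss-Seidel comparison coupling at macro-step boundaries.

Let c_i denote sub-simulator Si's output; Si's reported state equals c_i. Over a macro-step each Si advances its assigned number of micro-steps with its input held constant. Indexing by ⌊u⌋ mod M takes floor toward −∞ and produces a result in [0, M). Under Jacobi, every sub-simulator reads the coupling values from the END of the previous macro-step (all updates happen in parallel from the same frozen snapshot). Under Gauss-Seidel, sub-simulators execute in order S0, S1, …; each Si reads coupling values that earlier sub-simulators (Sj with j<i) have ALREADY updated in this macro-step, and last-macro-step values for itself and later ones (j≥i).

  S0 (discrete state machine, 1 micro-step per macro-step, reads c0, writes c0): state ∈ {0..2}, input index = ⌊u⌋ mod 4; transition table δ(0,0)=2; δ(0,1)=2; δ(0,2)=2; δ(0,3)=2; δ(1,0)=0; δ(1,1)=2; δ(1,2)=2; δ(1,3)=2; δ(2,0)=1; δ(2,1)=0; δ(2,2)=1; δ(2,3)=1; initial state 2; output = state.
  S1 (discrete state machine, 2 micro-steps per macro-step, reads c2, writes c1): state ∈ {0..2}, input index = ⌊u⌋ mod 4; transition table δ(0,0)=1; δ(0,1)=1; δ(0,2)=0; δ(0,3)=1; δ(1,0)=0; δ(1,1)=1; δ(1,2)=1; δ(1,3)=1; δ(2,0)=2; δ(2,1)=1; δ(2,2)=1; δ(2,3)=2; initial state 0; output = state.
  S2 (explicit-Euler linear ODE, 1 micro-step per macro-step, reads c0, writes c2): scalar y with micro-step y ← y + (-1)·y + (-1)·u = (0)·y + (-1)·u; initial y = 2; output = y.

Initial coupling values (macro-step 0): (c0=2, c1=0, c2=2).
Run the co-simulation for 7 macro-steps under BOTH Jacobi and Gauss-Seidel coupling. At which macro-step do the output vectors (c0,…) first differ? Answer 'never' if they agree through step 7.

[Jacobi] macro 1: S0 reads c0=2 → after 1×micro: 1; S1 reads c2=2 → after 2×micro: 0; S2 reads c0=2 → after 1×micro: -2 ⇒ (c0=1, c1=0, c2=-2)
[Jacobi] macro 2: S0 reads c0=1 → after 1×micro: 2; S1 reads c2=-2 → after 2×micro: 0; S2 reads c0=1 → after 1×micro: -1 ⇒ (c0=2, c1=0, c2=-1)
[Jacobi] macro 3: S0 reads c0=2 → after 1×micro: 1; S1 reads c2=-1 → after 2×micro: 1; S2 reads c0=2 → after 1×micro: -2 ⇒ (c0=1, c1=1, c2=-2)
[Jacobi] macro 4: S0 reads c0=1 → after 1×micro: 2; S1 reads c2=-2 → after 2×micro: 1; S2 reads c0=1 → after 1×micro: -1 ⇒ (c0=2, c1=1, c2=-1)
[Jacobi] macro 5: S0 reads c0=2 → after 1×micro: 1; S1 reads c2=-1 → after 2×micro: 1; S2 reads c0=2 → after 1×micro: -2 ⇒ (c0=1, c1=1, c2=-2)
[Jacobi] macro 6: S0 reads c0=1 → after 1×micro: 2; S1 reads c2=-2 → after 2×micro: 1; S2 reads c0=1 → after 1×micro: -1 ⇒ (c0=2, c1=1, c2=-1)
[Jacobi] macro 7: S0 reads c0=2 → after 1×micro: 1; S1 reads c2=-1 → after 2×micro: 1; S2 reads c0=2 → after 1×micro: -2 ⇒ (c0=1, c1=1, c2=-2)
[Gauss-Seidel] macro 1: S0 reads c0=2 → after 1×micro: 1; S1 reads c2=2 → after 2×micro: 0; S2 reads c0=1 → after 1×micro: -1 ⇒ (c0=1, c1=0, c2=-1)
[Gauss-Seidel] macro 2: S0 reads c0=1 → after 1×micro: 2; S1 reads c2=-1 → after 2×micro: 1; S2 reads c0=2 → after 1×micro: -2 ⇒ (c0=2, c1=1, c2=-2)
[Gauss-Seidel] macro 3: S0 reads c0=2 → after 1×micro: 1; S1 reads c2=-2 → after 2×micro: 1; S2 reads c0=1 → after 1×micro: -1 ⇒ (c0=1, c1=1, c2=-1)
[Gauss-Seidel] macro 4: S0 reads c0=1 → after 1×micro: 2; S1 reads c2=-1 → after 2×micro: 1; S2 reads c0=2 → after 1×micro: -2 ⇒ (c0=2, c1=1, c2=-2)
[Gauss-Seidel] macro 5: S0 reads c0=2 → after 1×micro: 1; S1 reads c2=-2 → after 2×micro: 1; S2 reads c0=1 → after 1×micro: -1 ⇒ (c0=1, c1=1, c2=-1)
[Gauss-Seidel] macro 6: S0 reads c0=1 → after 1×micro: 2; S1 reads c2=-1 → after 2×micro: 1; S2 reads c0=2 → after 1×micro: -2 ⇒ (c0=2, c1=1, c2=-2)
[Gauss-Seidel] macro 7: S0 reads c0=2 → after 1×micro: 1; S1 reads c2=-2 → after 2×micro: 1; S2 reads c0=1 → after 1×micro: -1 ⇒ (c0=1, c1=1, c2=-1)

first divergence at macro-step: 1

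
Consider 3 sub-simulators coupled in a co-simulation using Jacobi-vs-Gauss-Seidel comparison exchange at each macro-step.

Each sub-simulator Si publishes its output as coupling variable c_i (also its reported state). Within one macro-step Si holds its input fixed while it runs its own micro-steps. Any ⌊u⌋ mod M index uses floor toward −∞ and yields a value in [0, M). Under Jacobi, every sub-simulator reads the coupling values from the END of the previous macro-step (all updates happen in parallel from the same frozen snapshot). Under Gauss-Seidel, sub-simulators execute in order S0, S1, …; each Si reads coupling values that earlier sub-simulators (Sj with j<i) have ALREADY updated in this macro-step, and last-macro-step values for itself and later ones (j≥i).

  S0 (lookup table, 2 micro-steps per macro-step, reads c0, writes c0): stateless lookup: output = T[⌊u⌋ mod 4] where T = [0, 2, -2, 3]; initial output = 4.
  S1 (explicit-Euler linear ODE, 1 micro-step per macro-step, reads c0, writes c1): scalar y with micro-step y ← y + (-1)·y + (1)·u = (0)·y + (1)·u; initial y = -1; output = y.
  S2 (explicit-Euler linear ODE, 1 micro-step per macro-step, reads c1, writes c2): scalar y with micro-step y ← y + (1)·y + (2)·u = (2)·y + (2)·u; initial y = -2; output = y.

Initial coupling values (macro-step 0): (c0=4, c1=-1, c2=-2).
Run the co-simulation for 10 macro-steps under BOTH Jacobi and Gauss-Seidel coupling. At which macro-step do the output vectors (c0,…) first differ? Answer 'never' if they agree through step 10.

[Jacobi] macro 1: S0 reads c0=4 → after 2×micro: 0; S1 reads c0=4 → after 1×micro: 4; S2 reads c1=-1 → after 1×micro: -6 ⇒ (c0=0, c1=4, c2=-6)
[Jacobi] macro 2: S0 reads c0=0 → after 2×micro: 0; S1 reads c0=0 → after 1×micro: 0; S2 reads c1=4 → after 1×micro: -4 ⇒ (c0=0, c1=0, c2=-4)
[Jacobi] macro 3: S0 reads c0=0 → after 2×micro: 0; S1 reads c0=0 → after 1×micro: 0; S2 reads c1=0 → after 1×micro: -8 ⇒ (c0=0, c1=0, c2=-8)
[Jacobi] macro 4: S0 reads c0=0 → after 2×micro: 0; S1 reads c0=0 → after 1×micro: 0; S2 reads c1=0 → after 1×micro: -16 ⇒ (c0=0, c1=0, c2=-16)
[Jacobi] macro 5: S0 reads c0=0 → after 2×micro: 0; S1 reads c0=0 → after 1×micro: 0; S2 reads c1=0 → after 1×micro: -32 ⇒ (c0=0, c1=0, c2=-32)
[Jacobi] macro 6: S0 reads c0=0 → after 2×micro: 0; S1 reads c0=0 → after 1×micro: 0; S2 reads c1=0 → after 1×micro: -64 ⇒ (c0=0, c1=0, c2=-64)
[Jacobi] macro 7: S0 reads c0=0 → after 2×micro: 0; S1 reads c0=0 → after 1×micro: 0; S2 reads c1=0 → after 1×micro: -128 ⇒ (c0=0, c1=0, c2=-128)
[Jacobi] macro 8: S0 reads c0=0 → after 2×micro: 0; S1 reads c0=0 → after 1×micro: 0; S2 reads c1=0 → after 1×micro: -256 ⇒ (c0=0, c1=0, c2=-256)
[Jacobi] macro 9: S0 reads c0=0 → after 2×micro: 0; S1 reads c0=0 → after 1×micro: 0; S2 reads c1=0 → after 1×micro: -512 ⇒ (c0=0, c1=0, c2=-512)
[Jacobi] macro 10: S0 reads c0=0 → after 2×micro: 0; S1 reads c0=0 → after 1×micro: 0; S2 reads c1=0 → after 1×micro: -1024 ⇒ (c0=0, c1=0, c2=-1024)
[Gauss-Seidel] macro 1: S0 reads c0=4 → after 2×micro: 0; S1 reads c0=0 → after 1×micro: 0; S2 reads c1=0 → after 1×micro: -4 ⇒ (c0=0, c1=0, c2=-4)
[Gauss-Seidel] macro 2: S0 reads c0=0 → after 2×micro: 0; S1 reads c0=0 → after 1×micro: 0; S2 reads c1=0 → after 1×micro: -8 ⇒ (c0=0, c1=0, c2=-8)
[Gauss-Seidel] macro 3: S0 reads c0=0 → after 2×micro: 0; S1 reads c0=0 → after 1×micro: 0; S2 reads c1=0 → after 1×micro: -16 ⇒ (c0=0, c1=0, c2=-16)
[Gauss-Seidel] macro 4: S0 reads c0=0 → after 2×micro: 0; S1 reads c0=0 → after 1×micro: 0; S2 reads c1=0 → after 1×micro: -32 ⇒ (c0=0, c1=0, c2=-32)
[Gauss-Seidel] macro 5: S0 reads c0=0 → after 2×micro: 0; S1 reads c0=0 → after 1×micro: 0; S2 reads c1=0 → after 1×micro: -64 ⇒ (c0=0, c1=0, c2=-64)
[Gauss-Seidel] macro 6: S0 reads c0=0 → after 2×micro: 0; S1 reads c0=0 → after 1×micro: 0; S2 reads c1=0 → after 1×micro: -128 ⇒ (c0=0, c1=0, c2=-128)
[Gauss-Seidel] macro 7: S0 reads c0=0 → after 2×micro: 0; S1 reads c0=0 → after 1×micro: 0; S2 reads c1=0 → after 1×micro: -256 ⇒ (c0=0, c1=0, c2=-256)
[Gauss-Seidel] macro 8: S0 reads c0=0 → after 2×micro: 0; S1 reads c0=0 → after 1×micro: 0; S2 reads c1=0 → after 1×micro: -512 ⇒ (c0=0, c1=0, c2=-512)
[Gauss-Seidel] macro 9: S0 reads c0=0 → after 2×micro: 0; S1 reads c0=0 → after 1×micro: 0; S2 reads c1=0 → after 1×micro: -1024 ⇒ (c0=0, c1=0, c2=-1024)
[Gauss-Seidel] macro 10: S0 reads c0=0 → after 2×micro: 0; S1 reads c0=0 → after 1×micro: 0; S2 reads c1=0 → after 1×micro: -2048 ⇒ (c0=0, c1=0, c2=-2048)

first divergence at macro-step: 1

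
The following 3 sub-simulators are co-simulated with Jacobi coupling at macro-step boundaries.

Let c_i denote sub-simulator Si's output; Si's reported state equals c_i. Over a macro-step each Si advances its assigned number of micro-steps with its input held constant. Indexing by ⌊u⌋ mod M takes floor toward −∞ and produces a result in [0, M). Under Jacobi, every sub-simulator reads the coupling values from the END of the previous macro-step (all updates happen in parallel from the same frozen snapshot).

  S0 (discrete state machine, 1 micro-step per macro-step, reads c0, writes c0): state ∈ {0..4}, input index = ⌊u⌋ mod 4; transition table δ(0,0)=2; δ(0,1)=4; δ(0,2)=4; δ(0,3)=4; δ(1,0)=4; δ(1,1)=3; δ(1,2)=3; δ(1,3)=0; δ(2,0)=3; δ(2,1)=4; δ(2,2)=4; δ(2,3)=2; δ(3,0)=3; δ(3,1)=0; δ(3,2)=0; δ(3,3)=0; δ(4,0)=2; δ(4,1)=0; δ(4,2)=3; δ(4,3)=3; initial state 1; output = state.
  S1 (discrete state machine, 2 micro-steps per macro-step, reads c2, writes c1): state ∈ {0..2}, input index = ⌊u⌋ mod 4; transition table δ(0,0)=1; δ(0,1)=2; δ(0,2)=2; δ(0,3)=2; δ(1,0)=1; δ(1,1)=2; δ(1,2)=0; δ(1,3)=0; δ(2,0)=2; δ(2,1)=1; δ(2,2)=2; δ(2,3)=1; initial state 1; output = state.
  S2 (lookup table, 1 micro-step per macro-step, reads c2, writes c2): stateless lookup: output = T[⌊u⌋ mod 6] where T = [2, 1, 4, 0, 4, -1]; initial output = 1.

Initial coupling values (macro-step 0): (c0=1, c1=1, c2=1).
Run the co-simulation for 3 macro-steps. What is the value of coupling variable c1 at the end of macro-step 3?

c1 at macro-step 3 = 1

macro 1: S0 reads c0=1 → after 1×micro: 3; S1 reads c2=1 → after 2×micro: 1; S2 reads c2=1 → after 1×micro: 1 ⇒ (c0=3, c1=1, c2=1)
macro 2: S0 reads c0=3 → after 1×micro: 0; S1 reads c2=1 → after 2×micro: 1; S2 reads c2=1 → after 1×micro: 1 ⇒ (c0=0, c1=1, c2=1)
macro 3: S0 reads c0=0 → after 1×micro: 2; S1 reads c2=1 → after 2×micro: 1; S2 reads c2=1 → after 1×micro: 1 ⇒ (c0=2, c1=1, c2=1)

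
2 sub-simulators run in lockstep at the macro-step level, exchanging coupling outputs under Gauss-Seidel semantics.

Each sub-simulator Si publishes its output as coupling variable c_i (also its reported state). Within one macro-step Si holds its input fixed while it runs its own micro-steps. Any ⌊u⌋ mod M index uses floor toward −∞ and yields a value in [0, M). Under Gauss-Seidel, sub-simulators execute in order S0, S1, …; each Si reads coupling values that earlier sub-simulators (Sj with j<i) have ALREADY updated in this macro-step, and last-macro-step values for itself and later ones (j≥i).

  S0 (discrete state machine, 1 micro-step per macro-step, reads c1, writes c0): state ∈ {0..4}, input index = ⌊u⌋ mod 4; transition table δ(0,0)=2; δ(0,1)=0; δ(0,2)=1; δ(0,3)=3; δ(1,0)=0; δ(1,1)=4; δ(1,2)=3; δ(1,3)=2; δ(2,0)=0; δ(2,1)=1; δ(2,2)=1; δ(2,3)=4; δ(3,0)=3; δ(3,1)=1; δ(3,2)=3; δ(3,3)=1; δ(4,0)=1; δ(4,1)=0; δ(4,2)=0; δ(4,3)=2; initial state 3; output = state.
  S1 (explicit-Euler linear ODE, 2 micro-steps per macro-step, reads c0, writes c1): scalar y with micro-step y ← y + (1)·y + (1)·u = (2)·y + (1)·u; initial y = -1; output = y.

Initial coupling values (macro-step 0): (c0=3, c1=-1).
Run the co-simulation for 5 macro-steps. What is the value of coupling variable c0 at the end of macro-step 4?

c0 at macro-step 4 = 2

macro 1: S0 reads c1=-1 → after 1×micro: 1; S1 reads c0=1 → after 2×micro: -1 ⇒ (c0=1, c1=-1)
macro 2: S0 reads c1=-1 → after 1×micro: 2; S1 reads c0=2 → after 2×micro: 2 ⇒ (c0=2, c1=2)
macro 3: S0 reads c1=2 → after 1×micro: 1; S1 reads c0=1 → after 2×micro: 11 ⇒ (c0=1, c1=11)
macro 4: S0 reads c1=11 → after 1×micro: 2; S1 reads c0=2 → after 2×micro: 50 ⇒ (c0=2, c1=50)
macro 5: S0 reads c1=50 → after 1×micro: 1; S1 reads c0=1 → after 2×micro: 203 ⇒ (c0=1, c1=203)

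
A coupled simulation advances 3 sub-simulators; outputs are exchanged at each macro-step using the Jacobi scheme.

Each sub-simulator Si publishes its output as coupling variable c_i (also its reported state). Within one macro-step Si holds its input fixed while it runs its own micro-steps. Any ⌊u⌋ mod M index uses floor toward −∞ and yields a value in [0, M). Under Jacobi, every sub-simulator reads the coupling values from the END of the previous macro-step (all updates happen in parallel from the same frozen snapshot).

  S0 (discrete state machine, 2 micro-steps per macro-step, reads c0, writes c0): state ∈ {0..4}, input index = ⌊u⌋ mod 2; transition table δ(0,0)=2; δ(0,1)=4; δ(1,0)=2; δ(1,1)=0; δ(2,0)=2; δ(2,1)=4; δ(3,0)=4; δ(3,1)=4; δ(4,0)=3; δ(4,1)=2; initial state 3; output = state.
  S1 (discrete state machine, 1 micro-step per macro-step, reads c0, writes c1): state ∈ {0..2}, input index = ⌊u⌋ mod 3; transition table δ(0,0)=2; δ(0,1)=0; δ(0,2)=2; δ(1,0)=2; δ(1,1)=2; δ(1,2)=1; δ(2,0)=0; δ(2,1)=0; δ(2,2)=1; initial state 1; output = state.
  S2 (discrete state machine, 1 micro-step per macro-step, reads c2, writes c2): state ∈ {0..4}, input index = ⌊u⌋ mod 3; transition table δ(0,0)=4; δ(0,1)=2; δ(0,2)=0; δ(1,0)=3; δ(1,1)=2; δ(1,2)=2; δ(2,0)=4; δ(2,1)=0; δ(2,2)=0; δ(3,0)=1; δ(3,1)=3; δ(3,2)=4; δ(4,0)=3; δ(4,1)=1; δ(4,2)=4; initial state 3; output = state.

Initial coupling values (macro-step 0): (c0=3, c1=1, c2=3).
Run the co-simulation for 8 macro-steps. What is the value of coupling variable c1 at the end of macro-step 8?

macro 1: S0 reads c0=3 → after 2×micro: 2; S1 reads c0=3 → after 1×micro: 2; S2 reads c2=3 → after 1×micro: 1 ⇒ (c0=2, c1=2, c2=1)
macro 2: S0 reads c0=2 → after 2×micro: 2; S1 reads c0=2 → after 1×micro: 1; S2 reads c2=1 → after 1×micro: 2 ⇒ (c0=2, c1=1, c2=2)
macro 3: S0 reads c0=2 → after 2×micro: 2; S1 reads c0=2 → after 1×micro: 1; S2 reads c2=2 → after 1×micro: 0 ⇒ (c0=2, c1=1, c2=0)
macro 4: S0 reads c0=2 → after 2×micro: 2; S1 reads c0=2 → after 1×micro: 1; S2 reads c2=0 → after 1×micro: 4 ⇒ (c0=2, c1=1, c2=4)
macro 5: S0 reads c0=2 → after 2×micro: 2; S1 reads c0=2 → after 1×micro: 1; S2 reads c2=4 → after 1×micro: 1 ⇒ (c0=2, c1=1, c2=1)
macro 6: S0 reads c0=2 → after 2×micro: 2; S1 reads c0=2 → after 1×micro: 1; S2 reads c2=1 → after 1×micro: 2 ⇒ (c0=2, c1=1, c2=2)
macro 7: S0 reads c0=2 → after 2×micro: 2; S1 reads c0=2 → after 1×micro: 1; S2 reads c2=2 → after 1×micro: 0 ⇒ (c0=2, c1=1, c2=0)
macro 8: S0 reads c0=2 → after 2×micro: 2; S1 reads c0=2 → after 1×micro: 1; S2 reads c2=0 → after 1×micro: 4 ⇒ (c0=2, c1=1, c2=4)

c1 at macro-step 8 = 1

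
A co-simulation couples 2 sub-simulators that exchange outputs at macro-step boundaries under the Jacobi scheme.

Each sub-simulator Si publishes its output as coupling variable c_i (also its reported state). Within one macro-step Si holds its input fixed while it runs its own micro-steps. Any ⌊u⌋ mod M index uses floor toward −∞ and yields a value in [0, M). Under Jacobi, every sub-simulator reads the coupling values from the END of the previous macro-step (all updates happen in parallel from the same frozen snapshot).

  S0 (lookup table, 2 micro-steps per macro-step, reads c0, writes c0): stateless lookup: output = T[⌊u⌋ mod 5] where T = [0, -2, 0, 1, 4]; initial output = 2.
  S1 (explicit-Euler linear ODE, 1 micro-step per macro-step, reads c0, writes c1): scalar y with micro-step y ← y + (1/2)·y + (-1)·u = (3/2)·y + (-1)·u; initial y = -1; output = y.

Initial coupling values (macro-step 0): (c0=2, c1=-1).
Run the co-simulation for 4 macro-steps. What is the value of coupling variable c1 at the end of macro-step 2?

c1 at macro-step 2 = -21/4

macro 1: S0 reads c0=2 → after 2×micro: 0; S1 reads c0=2 → after 1×micro: -7/2 ⇒ (c0=0, c1=-7/2)
macro 2: S0 reads c0=0 → after 2×micro: 0; S1 reads c0=0 → after 1×micro: -21/4 ⇒ (c0=0, c1=-21/4)
macro 3: S0 reads c0=0 → after 2×micro: 0; S1 reads c0=0 → after 1×micro: -63/8 ⇒ (c0=0, c1=-63/8)
macro 4: S0 reads c0=0 → after 2×micro: 0; S1 reads c0=0 → after 1×micro: -189/16 ⇒ (c0=0, c1=-189/16)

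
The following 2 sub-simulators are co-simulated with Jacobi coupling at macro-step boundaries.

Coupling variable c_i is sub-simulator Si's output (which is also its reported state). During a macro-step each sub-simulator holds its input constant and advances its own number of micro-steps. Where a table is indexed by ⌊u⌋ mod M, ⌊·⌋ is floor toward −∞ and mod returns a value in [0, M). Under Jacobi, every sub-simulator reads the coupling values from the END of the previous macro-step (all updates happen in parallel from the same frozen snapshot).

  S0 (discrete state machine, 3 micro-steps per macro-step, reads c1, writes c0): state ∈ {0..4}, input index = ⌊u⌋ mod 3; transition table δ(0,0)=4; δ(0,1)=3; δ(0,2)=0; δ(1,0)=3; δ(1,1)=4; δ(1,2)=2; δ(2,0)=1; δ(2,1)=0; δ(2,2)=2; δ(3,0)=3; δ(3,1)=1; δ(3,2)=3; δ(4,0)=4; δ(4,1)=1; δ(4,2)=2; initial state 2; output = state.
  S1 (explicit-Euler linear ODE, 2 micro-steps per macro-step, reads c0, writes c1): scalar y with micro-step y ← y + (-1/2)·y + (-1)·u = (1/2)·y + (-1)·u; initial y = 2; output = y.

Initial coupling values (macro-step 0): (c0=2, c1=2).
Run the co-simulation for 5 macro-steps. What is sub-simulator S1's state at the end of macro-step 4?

S1 state at macro-step 4 = -749/128

macro 1: S0 reads c1=2 → after 3×micro: 2; S1 reads c0=2 → after 2×micro: -5/2 ⇒ (c0=2, c1=-5/2)
macro 2: S0 reads c1=-5/2 → after 3×micro: 3; S1 reads c0=2 → after 2×micro: -29/8 ⇒ (c0=3, c1=-29/8)
macro 3: S0 reads c1=-29/8 → after 3×micro: 3; S1 reads c0=3 → after 2×micro: -173/32 ⇒ (c0=3, c1=-173/32)
macro 4: S0 reads c1=-173/32 → after 3×micro: 3; S1 reads c0=3 → after 2×micro: -749/128 ⇒ (c0=3, c1=-749/128)
macro 5: S0 reads c1=-749/128 → after 3×micro: 3; S1 reads c0=3 → after 2×micro: -3053/512 ⇒ (c0=3, c1=-3053/512)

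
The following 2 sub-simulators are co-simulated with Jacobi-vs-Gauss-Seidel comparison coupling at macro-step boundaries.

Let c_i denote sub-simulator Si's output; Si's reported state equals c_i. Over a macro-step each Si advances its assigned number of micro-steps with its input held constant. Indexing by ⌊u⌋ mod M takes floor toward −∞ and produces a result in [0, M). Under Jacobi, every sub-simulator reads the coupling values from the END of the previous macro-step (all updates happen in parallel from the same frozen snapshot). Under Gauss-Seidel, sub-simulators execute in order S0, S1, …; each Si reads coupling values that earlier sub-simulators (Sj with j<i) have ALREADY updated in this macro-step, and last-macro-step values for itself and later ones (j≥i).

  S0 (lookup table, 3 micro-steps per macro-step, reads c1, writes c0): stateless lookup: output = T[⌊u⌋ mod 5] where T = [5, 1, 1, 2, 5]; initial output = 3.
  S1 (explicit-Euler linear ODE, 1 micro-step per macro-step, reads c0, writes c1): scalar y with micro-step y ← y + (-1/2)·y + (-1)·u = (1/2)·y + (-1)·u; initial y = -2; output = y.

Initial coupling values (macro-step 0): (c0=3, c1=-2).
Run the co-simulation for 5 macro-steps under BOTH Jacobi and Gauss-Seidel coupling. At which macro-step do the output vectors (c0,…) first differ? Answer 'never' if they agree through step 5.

[Jacobi] macro 1: S0 reads c1=-2 → after 3×micro: 2; S1 reads c0=3 → after 1×micro: -4 ⇒ (c0=2, c1=-4)
[Jacobi] macro 2: S0 reads c1=-4 → after 3×micro: 1; S1 reads c0=2 → after 1×micro: -4 ⇒ (c0=1, c1=-4)
[Jacobi] macro 3: S0 reads c1=-4 → after 3×micro: 1; S1 reads c0=1 → after 1×micro: -3 ⇒ (c0=1, c1=-3)
[Jacobi] macro 4: S0 reads c1=-3 → after 3×micro: 1; S1 reads c0=1 → after 1×micro: -5/2 ⇒ (c0=1, c1=-5/2)
[Jacobi] macro 5: S0 reads c1=-5/2 → after 3×micro: 1; S1 reads c0=1 → after 1×micro: -9/4 ⇒ (c0=1, c1=-9/4)
[Gauss-Seidel] macro 1: S0 reads c1=-2 → after 3×micro: 2; S1 reads c0=2 → after 1×micro: -3 ⇒ (c0=2, c1=-3)
[Gauss-Seidel] macro 2: S0 reads c1=-3 → after 3×micro: 1; S1 reads c0=1 → after 1×micro: -5/2 ⇒ (c0=1, c1=-5/2)
[Gauss-Seidel] macro 3: S0 reads c1=-5/2 → after 3×micro: 1; S1 reads c0=1 → after 1×micro: -9/4 ⇒ (c0=1, c1=-9/4)
[Gauss-Seidel] macro 4: S0 reads c1=-9/4 → after 3×micro: 1; S1 reads c0=1 → after 1×micro: -17/8 ⇒ (c0=1, c1=-17/8)
[Gauss-Seidel] macro 5: S0 reads c1=-17/8 → after 3×micro: 1; S1 reads c0=1 → after 1×micro: -33/16 ⇒ (c0=1, c1=-33/16)

first divergence at macro-step: 1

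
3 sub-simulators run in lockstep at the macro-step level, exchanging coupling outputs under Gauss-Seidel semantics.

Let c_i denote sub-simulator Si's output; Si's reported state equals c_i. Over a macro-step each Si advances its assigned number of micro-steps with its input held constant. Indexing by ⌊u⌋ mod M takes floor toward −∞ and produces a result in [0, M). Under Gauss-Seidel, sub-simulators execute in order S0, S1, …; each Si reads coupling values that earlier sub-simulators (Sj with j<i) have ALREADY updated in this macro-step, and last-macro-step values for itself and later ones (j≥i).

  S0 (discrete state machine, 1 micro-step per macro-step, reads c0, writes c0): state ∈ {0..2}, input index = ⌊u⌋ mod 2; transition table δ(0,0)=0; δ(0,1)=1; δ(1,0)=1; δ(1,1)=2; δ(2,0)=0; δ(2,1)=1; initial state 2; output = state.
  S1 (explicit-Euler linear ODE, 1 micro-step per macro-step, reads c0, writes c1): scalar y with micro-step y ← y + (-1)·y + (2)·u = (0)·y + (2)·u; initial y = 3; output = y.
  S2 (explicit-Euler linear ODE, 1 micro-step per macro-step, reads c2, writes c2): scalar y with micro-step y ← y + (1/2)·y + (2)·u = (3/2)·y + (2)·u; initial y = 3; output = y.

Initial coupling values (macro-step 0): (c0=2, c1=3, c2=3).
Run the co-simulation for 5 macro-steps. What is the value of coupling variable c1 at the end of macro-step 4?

macro 1: S0 reads c0=2 → after 1×micro: 0; S1 reads c0=0 → after 1×micro: 0; S2 reads c2=3 → after 1×micro: 21/2 ⇒ (c0=0, c1=0, c2=21/2)
macro 2: S0 reads c0=0 → after 1×micro: 0; S1 reads c0=0 → after 1×micro: 0; S2 reads c2=21/2 → after 1×micro: 147/4 ⇒ (c0=0, c1=0, c2=147/4)
macro 3: S0 reads c0=0 → after 1×micro: 0; S1 reads c0=0 → after 1×micro: 0; S2 reads c2=147/4 → after 1×micro: 1029/8 ⇒ (c0=0, c1=0, c2=1029/8)
macro 4: S0 reads c0=0 → after 1×micro: 0; S1 reads c0=0 → after 1×micro: 0; S2 reads c2=1029/8 → after 1×micro: 7203/16 ⇒ (c0=0, c1=0, c2=7203/16)
macro 5: S0 reads c0=0 → after 1×micro: 0; S1 reads c0=0 → after 1×micro: 0; S2 reads c2=7203/16 → after 1×micro: 50421/32 ⇒ (c0=0, c1=0, c2=50421/32)

c1 at macro-step 4 = 0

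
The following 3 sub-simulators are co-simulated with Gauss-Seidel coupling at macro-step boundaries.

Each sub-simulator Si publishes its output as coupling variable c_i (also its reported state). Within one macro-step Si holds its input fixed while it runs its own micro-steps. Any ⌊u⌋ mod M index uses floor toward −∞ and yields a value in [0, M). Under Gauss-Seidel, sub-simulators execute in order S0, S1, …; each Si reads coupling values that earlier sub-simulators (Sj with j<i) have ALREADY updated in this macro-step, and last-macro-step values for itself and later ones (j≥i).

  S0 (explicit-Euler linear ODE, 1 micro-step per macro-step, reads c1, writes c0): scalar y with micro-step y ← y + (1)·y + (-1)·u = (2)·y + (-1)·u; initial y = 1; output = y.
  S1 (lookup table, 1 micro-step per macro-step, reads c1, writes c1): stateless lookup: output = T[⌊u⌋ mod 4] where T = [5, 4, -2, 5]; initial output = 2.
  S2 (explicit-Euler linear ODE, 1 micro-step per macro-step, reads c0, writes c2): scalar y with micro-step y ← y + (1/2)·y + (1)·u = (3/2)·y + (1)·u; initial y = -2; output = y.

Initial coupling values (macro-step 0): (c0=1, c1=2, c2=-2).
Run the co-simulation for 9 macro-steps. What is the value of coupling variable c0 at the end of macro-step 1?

macro 1: S0 reads c1=2 → after 1×micro: 0; S1 reads c1=2 → after 1×micro: -2; S2 reads c0=0 → after 1×micro: -3 ⇒ (c0=0, c1=-2, c2=-3)
macro 2: S0 reads c1=-2 → after 1×micro: 2; S1 reads c1=-2 → after 1×micro: -2; S2 reads c0=2 → after 1×micro: -5/2 ⇒ (c0=2, c1=-2, c2=-5/2)
macro 3: S0 reads c1=-2 → after 1×micro: 6; S1 reads c1=-2 → after 1×micro: -2; S2 reads c0=6 → after 1×micro: 9/4 ⇒ (c0=6, c1=-2, c2=9/4)
macro 4: S0 reads c1=-2 → after 1×micro: 14; S1 reads c1=-2 → after 1×micro: -2; S2 reads c0=14 → after 1×micro: 139/8 ⇒ (c0=14, c1=-2, c2=139/8)
macro 5: S0 reads c1=-2 → after 1×micro: 30; S1 reads c1=-2 → after 1×micro: -2; S2 reads c0=30 → after 1×micro: 897/16 ⇒ (c0=30, c1=-2, c2=897/16)
macro 6: S0 reads c1=-2 → after 1×micro: 62; S1 reads c1=-2 → after 1×micro: -2; S2 reads c0=62 → after 1×micro: 4675/32 ⇒ (c0=62, c1=-2, c2=4675/32)
macro 7: S0 reads c1=-2 → after 1×micro: 126; S1 reads c1=-2 → after 1×micro: -2; S2 reads c0=126 → after 1×micro: 22089/64 ⇒ (c0=126, c1=-2, c2=22089/64)
macro 8: S0 reads c1=-2 → after 1×micro: 254; S1 reads c1=-2 → after 1×micro: -2; S2 reads c0=254 → after 1×micro: 98779/128 ⇒ (c0=254, c1=-2, c2=98779/128)
macro 9: S0 reads c1=-2 → after 1×micro: 510; S1 reads c1=-2 → after 1×micro: -2; S2 reads c0=510 → after 1×micro: 426897/256 ⇒ (c0=510, c1=-2, c2=426897/256)

c0 at macro-step 1 = 0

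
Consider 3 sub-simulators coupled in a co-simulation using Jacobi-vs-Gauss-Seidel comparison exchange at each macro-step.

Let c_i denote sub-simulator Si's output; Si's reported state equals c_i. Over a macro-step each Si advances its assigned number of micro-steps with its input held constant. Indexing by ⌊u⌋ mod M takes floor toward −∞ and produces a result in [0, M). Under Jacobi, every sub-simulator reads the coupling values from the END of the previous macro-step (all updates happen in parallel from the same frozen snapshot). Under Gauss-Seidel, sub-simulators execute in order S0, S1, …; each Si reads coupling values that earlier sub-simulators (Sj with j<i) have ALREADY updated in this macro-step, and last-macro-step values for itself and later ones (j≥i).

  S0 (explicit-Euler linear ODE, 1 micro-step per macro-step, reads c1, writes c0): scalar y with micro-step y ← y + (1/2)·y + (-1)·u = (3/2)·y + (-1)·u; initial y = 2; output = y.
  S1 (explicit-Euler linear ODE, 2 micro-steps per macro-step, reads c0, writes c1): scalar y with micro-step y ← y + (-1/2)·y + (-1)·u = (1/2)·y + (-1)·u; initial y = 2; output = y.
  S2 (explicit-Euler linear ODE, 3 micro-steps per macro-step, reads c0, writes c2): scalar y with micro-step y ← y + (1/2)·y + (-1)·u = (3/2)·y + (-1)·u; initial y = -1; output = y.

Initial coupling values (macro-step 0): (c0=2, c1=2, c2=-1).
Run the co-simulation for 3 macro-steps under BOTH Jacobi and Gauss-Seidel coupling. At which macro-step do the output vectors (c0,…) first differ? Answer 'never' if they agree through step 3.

[Jacobi] macro 1: S0 reads c1=2 → after 1×micro: 1; S1 reads c0=2 → after 2×micro: -5/2; S2 reads c0=2 → after 3×micro: -103/8 ⇒ (c0=1, c1=-5/2, c2=-103/8)
[Jacobi] macro 2: S0 reads c1=-5/2 → after 1×micro: 4; S1 reads c0=1 → after 2×micro: -17/8; S2 reads c0=1 → after 3×micro: -3085/64 ⇒ (c0=4, c1=-17/8, c2=-3085/64)
[Jacobi] macro 3: S0 reads c1=-17/8 → after 1×micro: 65/8; S1 reads c0=4 → after 2×micro: -209/32; S2 reads c0=4 → after 3×micro: -93023/512 ⇒ (c0=65/8, c1=-209/32, c2=-93023/512)
[Gauss-Seidel] macro 1: S0 reads c1=2 → after 1×micro: 1; S1 reads c0=1 → after 2×micro: -1; S2 reads c0=1 → after 3×micro: -65/8 ⇒ (c0=1, c1=-1, c2=-65/8)
[Gauss-Seidel] macro 2: S0 reads c1=-1 → after 1×micro: 5/2; S1 reads c0=5/2 → after 2×micro: -4; S2 reads c0=5/2 → after 3×micro: -2515/64 ⇒ (c0=5/2, c1=-4, c2=-2515/64)
[Gauss-Seidel] macro 3: S0 reads c1=-4 → after 1×micro: 31/4; S1 reads c0=31/4 → after 2×micro: -101/8; S2 reads c0=31/4 → after 3×micro: -86753/512 ⇒ (c0=31/4, c1=-101/8, c2=-86753/512)

first divergence at macro-step: 1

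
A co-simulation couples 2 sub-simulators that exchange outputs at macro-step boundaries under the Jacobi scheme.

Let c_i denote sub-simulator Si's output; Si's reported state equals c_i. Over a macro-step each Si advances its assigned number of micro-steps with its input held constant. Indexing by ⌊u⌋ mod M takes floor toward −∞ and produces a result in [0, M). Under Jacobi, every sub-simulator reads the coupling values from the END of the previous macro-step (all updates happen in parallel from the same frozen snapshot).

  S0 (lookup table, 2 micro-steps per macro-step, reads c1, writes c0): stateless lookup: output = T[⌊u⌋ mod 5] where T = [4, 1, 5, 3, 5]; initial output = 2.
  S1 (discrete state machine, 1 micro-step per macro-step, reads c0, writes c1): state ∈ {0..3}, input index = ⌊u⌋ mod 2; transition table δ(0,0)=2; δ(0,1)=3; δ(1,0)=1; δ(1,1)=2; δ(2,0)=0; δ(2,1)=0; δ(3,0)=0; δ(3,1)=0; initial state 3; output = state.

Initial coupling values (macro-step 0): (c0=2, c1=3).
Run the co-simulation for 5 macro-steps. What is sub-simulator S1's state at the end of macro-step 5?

S1 state at macro-step 5 = 0

macro 1: S0 reads c1=3 → after 2×micro: 3; S1 reads c0=2 → after 1×micro: 0 ⇒ (c0=3, c1=0)
macro 2: S0 reads c1=0 → after 2×micro: 4; S1 reads c0=3 → after 1×micro: 3 ⇒ (c0=4, c1=3)
macro 3: S0 reads c1=3 → after 2×micro: 3; S1 reads c0=4 → after 1×micro: 0 ⇒ (c0=3, c1=0)
macro 4: S0 reads c1=0 → after 2×micro: 4; S1 reads c0=3 → after 1×micro: 3 ⇒ (c0=4, c1=3)
macro 5: S0 reads c1=3 → after 2×micro: 3; S1 reads c0=4 → after 1×micro: 0 ⇒ (c0=3, c1=0)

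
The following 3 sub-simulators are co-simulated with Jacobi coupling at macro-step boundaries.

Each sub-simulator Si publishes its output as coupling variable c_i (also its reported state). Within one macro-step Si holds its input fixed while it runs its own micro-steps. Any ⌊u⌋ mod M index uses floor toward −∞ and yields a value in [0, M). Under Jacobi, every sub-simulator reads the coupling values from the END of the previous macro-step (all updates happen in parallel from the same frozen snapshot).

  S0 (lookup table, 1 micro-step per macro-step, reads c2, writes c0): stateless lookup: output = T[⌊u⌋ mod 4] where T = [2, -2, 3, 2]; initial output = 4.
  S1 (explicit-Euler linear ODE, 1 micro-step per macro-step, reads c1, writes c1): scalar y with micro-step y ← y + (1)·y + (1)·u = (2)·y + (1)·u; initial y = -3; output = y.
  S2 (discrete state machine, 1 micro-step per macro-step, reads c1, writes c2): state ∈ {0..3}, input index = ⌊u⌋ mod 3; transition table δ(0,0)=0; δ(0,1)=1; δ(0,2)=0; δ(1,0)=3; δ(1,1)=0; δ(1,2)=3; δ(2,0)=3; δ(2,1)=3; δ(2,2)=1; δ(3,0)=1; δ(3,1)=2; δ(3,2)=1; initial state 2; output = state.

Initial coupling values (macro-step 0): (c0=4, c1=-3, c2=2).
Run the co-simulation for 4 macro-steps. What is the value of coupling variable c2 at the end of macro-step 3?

c2 at macro-step 3 = 3

macro 1: S0 reads c2=2 → after 1×micro: 3; S1 reads c1=-3 → after 1×micro: -9; S2 reads c1=-3 → after 1×micro: 3 ⇒ (c0=3, c1=-9, c2=3)
macro 2: S0 reads c2=3 → after 1×micro: 2; S1 reads c1=-9 → after 1×micro: -27; S2 reads c1=-9 → after 1×micro: 1 ⇒ (c0=2, c1=-27, c2=1)
macro 3: S0 reads c2=1 → after 1×micro: -2; S1 reads c1=-27 → after 1×micro: -81; S2 reads c1=-27 → after 1×micro: 3 ⇒ (c0=-2, c1=-81, c2=3)
macro 4: S0 reads c2=3 → after 1×micro: 2; S1 reads c1=-81 → after 1×micro: -243; S2 reads c1=-81 → after 1×micro: 1 ⇒ (c0=2, c1=-243, c2=1)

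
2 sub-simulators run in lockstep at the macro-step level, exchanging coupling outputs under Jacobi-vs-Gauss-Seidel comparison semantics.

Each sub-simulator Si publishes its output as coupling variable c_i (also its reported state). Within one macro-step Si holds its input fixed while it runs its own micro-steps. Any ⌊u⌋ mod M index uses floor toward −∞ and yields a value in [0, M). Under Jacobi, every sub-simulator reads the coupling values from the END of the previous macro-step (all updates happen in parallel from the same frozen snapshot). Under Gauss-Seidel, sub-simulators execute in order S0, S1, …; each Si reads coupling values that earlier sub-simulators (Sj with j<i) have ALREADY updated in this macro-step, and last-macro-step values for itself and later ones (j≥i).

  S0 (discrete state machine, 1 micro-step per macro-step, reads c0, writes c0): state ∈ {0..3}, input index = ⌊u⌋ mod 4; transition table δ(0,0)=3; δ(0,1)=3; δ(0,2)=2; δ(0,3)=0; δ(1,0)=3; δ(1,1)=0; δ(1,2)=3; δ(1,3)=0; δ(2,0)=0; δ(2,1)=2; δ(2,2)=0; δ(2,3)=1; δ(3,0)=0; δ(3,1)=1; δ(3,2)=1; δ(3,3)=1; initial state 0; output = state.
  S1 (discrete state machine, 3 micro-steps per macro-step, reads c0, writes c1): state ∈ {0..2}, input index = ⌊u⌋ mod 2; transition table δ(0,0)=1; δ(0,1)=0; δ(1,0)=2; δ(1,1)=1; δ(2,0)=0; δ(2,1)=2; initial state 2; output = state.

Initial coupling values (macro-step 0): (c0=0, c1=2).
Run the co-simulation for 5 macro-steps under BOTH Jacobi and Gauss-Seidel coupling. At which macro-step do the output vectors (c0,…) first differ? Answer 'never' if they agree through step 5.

first divergence at macro-step: never

[Jacobi] macro 1: S0 reads c0=0 → after 1×micro: 3; S1 reads c0=0 → after 3×micro: 2 ⇒ (c0=3, c1=2)
[Jacobi] macro 2: S0 reads c0=3 → after 1×micro: 1; S1 reads c0=3 → after 3×micro: 2 ⇒ (c0=1, c1=2)
[Jacobi] macro 3: S0 reads c0=1 → after 1×micro: 0; S1 reads c0=1 → after 3×micro: 2 ⇒ (c0=0, c1=2)
[Jacobi] macro 4: S0 reads c0=0 → after 1×micro: 3; S1 reads c0=0 → after 3×micro: 2 ⇒ (c0=3, c1=2)
[Jacobi] macro 5: S0 reads c0=3 → after 1×micro: 1; S1 reads c0=3 → after 3×micro: 2 ⇒ (c0=1, c1=2)
[Gauss-Seidel] macro 1: S0 reads c0=0 → after 1×micro: 3; S1 reads c0=3 → after 3×micro: 2 ⇒ (c0=3, c1=2)
[Gauss-Seidel] macro 2: S0 reads c0=3 → after 1×micro: 1; S1 reads c0=1 → after 3×micro: 2 ⇒ (c0=1, c1=2)
[Gauss-Seidel] macro 3: S0 reads c0=1 → after 1×micro: 0; S1 reads c0=0 → after 3×micro: 2 ⇒ (c0=0, c1=2)
[Gauss-Seidel] macro 4: S0 reads c0=0 → after 1×micro: 3; S1 reads c0=3 → after 3×micro: 2 ⇒ (c0=3, c1=2)
[Gauss-Seidel] macro 5: S0 reads c0=3 → after 1×micro: 1; S1 reads c0=1 → after 3×micro: 2 ⇒ (c0=1, c1=2)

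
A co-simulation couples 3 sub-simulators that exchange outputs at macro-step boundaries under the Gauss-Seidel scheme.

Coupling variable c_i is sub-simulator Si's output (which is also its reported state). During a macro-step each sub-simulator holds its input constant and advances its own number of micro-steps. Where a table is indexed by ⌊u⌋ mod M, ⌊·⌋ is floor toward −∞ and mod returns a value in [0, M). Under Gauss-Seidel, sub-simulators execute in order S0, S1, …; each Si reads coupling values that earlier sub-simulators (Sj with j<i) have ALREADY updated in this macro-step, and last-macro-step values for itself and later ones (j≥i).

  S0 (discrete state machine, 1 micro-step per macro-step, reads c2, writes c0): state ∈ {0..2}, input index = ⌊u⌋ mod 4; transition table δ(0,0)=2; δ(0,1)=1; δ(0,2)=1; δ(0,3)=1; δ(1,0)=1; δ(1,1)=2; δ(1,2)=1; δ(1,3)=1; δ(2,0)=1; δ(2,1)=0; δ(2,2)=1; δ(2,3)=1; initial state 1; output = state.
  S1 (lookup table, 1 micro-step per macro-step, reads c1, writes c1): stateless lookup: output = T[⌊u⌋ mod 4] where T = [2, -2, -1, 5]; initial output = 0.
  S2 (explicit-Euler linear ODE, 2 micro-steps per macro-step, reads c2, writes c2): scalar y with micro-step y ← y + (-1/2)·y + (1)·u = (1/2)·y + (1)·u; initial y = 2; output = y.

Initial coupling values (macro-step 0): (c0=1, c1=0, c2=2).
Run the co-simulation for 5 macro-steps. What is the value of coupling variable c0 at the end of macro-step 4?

c0 at macro-step 4 = 1

macro 1: S0 reads c2=2 → after 1×micro: 1; S1 reads c1=0 → after 1×micro: 2; S2 reads c2=2 → after 2×micro: 7/2 ⇒ (c0=1, c1=2, c2=7/2)
macro 2: S0 reads c2=7/2 → after 1×micro: 1; S1 reads c1=2 → after 1×micro: -1; S2 reads c2=7/2 → after 2×micro: 49/8 ⇒ (c0=1, c1=-1, c2=49/8)
macro 3: S0 reads c2=49/8 → after 1×micro: 1; S1 reads c1=-1 → after 1×micro: 5; S2 reads c2=49/8 → after 2×micro: 343/32 ⇒ (c0=1, c1=5, c2=343/32)
macro 4: S0 reads c2=343/32 → after 1×micro: 1; S1 reads c1=5 → after 1×micro: -2; S2 reads c2=343/32 → after 2×micro: 2401/128 ⇒ (c0=1, c1=-2, c2=2401/128)
macro 5: S0 reads c2=2401/128 → after 1×micro: 1; S1 reads c1=-2 → after 1×micro: -1; S2 reads c2=2401/128 → after 2×micro: 16807/512 ⇒ (c0=1, c1=-1, c2=16807/512)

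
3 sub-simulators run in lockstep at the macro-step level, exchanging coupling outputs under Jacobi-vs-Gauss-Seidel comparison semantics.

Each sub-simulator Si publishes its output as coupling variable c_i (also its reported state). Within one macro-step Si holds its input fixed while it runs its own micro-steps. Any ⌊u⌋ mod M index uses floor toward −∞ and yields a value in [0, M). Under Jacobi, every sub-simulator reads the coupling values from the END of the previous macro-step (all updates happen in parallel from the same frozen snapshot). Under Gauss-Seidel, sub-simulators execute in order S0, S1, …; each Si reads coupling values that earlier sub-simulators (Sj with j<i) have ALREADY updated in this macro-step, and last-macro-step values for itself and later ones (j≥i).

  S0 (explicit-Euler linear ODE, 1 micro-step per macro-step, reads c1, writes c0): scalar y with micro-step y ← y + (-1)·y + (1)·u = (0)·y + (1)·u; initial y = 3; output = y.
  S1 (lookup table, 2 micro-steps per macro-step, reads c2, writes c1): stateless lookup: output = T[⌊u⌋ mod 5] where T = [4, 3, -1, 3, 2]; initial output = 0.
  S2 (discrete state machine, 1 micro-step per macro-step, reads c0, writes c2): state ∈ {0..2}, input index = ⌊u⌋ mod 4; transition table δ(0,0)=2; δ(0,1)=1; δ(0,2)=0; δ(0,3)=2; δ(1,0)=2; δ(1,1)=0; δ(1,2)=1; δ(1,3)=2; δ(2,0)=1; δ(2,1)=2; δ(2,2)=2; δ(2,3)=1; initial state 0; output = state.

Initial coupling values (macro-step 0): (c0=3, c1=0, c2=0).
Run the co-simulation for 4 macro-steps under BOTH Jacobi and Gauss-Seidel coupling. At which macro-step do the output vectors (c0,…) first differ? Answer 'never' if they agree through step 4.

first divergence at macro-step: never

[Jacobi] macro 1: S0 reads c1=0 → after 1×micro: 0; S1 reads c2=0 → after 2×micro: 4; S2 reads c0=3 → after 1×micro: 2 ⇒ (c0=0, c1=4, c2=2)
[Jacobi] macro 2: S0 reads c1=4 → after 1×micro: 4; S1 reads c2=2 → after 2×micro: -1; S2 reads c0=0 → after 1×micro: 1 ⇒ (c0=4, c1=-1, c2=1)
[Jacobi] macro 3: S0 reads c1=-1 → after 1×micro: -1; S1 reads c2=1 → after 2×micro: 3; S2 reads c0=4 → after 1×micro: 2 ⇒ (c0=-1, c1=3, c2=2)
[Jacobi] macro 4: S0 reads c1=3 → after 1×micro: 3; S1 reads c2=2 → after 2×micro: -1; S2 reads c0=-1 → after 1×micro: 1 ⇒ (c0=3, c1=-1, c2=1)
[Gauss-Seidel] macro 1: S0 reads c1=0 → after 1×micro: 0; S1 reads c2=0 → after 2×micro: 4; S2 reads c0=0 → after 1×micro: 2 ⇒ (c0=0, c1=4, c2=2)
[Gauss-Seidel] macro 2: S0 reads c1=4 → after 1×micro: 4; S1 reads c2=2 → after 2×micro: -1; S2 reads c0=4 → after 1×micro: 1 ⇒ (c0=4, c1=-1, c2=1)
[Gauss-Seidel] macro 3: S0 reads c1=-1 → after 1×micro: -1; S1 reads c2=1 → after 2×micro: 3; S2 reads c0=-1 → after 1×micro: 2 ⇒ (c0=-1, c1=3, c2=2)
[Gauss-Seidel] macro 4: S0 reads c1=3 → after 1×micro: 3; S1 reads c2=2 → after 2×micro: -1; S2 reads c0=3 → after 1×micro: 1 ⇒ (c0=3, c1=-1, c2=1)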